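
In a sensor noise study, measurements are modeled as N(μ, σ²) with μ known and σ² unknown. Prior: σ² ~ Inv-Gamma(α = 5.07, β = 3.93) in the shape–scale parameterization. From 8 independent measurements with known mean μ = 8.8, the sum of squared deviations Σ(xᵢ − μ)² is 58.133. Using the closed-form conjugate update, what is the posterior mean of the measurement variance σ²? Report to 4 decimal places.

4.0888

With known mean μ and an Inverse-Gamma(α, β) prior on σ², the Normal likelihood is conjugate: posterior is Inv-Gamma(α + n/2, β + Σ(xᵢ−μ)²/2).
Posterior: Inv-Gamma(5.07 + 8/2, 3.93 + 58.133/2) = Inv-Gamma(9.07, 32.9965).
E[σ²|data] = β/(α−1) = 32.9965/8.07 = 4.0888.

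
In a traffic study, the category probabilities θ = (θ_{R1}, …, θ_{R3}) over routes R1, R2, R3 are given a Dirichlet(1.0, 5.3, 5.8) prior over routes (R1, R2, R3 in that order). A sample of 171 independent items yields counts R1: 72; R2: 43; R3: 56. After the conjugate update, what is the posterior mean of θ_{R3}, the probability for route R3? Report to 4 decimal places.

0.3375

The Dirichlet prior is conjugate to the Multinomial likelihood: each posterior αⱼ = prior αⱼ + observed count nⱼ.
Posterior concentration: (73.0, 48.3, 61.8), total = 183.1.
E[θ_{R3}|data] = α_{R3}/Σα = 61.8/183.1 = 0.3375.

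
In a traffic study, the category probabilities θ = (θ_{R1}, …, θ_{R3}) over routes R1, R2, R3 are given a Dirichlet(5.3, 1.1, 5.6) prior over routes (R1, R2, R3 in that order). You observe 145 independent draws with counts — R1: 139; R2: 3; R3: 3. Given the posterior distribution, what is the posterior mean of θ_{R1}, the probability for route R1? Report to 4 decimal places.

0.9191

The Dirichlet prior is conjugate to the Multinomial likelihood: each posterior αⱼ = prior αⱼ + observed count nⱼ.
Posterior concentration: (144.3, 4.1, 8.6), total = 157.0.
E[θ_{R1}|data] = α_{R1}/Σα = 144.3/157.0 = 0.9191.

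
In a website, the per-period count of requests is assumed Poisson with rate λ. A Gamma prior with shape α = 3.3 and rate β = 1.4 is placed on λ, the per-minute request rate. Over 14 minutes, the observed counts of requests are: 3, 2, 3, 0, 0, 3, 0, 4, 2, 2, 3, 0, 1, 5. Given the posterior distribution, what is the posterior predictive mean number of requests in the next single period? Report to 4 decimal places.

With a Gamma(shape α, rate β) prior, the Poisson likelihood is conjugate: the posterior is Gamma(α + ΣXᵢ, β + n).
Sum of counts S = 28 over n = 14 minutes.
Posterior: Gamma(α+S, β+n) = Gamma(3.3+28, 1.4+14) = Gamma(31.3, 15.4).
The predictive distribution for one future period is NegBinom with mean α/β = 2.0325.

2.0325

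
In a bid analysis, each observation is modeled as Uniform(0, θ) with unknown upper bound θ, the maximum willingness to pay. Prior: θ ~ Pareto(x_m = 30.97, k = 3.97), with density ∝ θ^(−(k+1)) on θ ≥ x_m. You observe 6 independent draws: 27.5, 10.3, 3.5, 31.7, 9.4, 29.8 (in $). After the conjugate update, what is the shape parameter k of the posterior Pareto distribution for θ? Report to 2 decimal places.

9.97

A Pareto(scale x_m, shape k) prior on the upper bound θ of Uniform(0, θ) is conjugate: posterior is Pareto(max(x_m, max xᵢ), k + n).
Sample maximum = 31.7; prior scale x_m = 30.97 → posterior scale = max = 31.70.
Posterior shape = 3.97 + 6 = 9.97.
Posterior shape k = 9.97.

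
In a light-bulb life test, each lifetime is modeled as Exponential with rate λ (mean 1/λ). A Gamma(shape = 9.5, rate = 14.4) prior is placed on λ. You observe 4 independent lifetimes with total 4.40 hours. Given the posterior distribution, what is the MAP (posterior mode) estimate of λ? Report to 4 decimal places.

With a Gamma(shape α, rate β) prior on the exponential rate λ, the posterior after n observations with total T = Σxᵢ is Gamma(α+n, β+T).
Posterior: Gamma(9.5+4, 14.4+4.40) = Gamma(13.5, 18.80).
Mode = (α−1)/β = 0.6649.

0.6649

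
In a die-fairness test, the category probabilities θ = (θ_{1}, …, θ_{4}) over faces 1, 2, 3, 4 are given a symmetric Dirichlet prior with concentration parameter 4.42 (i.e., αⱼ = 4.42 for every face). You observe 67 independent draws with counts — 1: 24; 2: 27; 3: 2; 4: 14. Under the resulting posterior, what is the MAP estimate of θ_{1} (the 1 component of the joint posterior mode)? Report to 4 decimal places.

The Dirichlet prior is conjugate to the Multinomial likelihood: each posterior αⱼ = prior αⱼ + observed count nⱼ.
Posterior concentration: (28.42, 31.42, 6.42, 18.42), total = 84.68.
Joint mode component: (α_{1}−1)/(Σα−K) = 27.42/80.68 = 0.3399.

0.3399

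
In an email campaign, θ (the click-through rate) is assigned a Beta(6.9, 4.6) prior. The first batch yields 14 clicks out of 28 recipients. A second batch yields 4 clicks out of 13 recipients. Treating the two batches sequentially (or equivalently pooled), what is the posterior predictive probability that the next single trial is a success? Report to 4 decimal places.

0.4743

The Beta prior is conjugate to a Binomial/Bernoulli likelihood; the update adds successes to α and failures to β.
After batch 1: Beta(6.9+14, 4.6+14) = Beta(20.9, 18.6).
After batch 2: Beta(20.9+4, 18.6+9) = Beta(24.9, 27.6).
For a single future Bernoulli trial, P(success | data) = α/(α+β) = 0.4743.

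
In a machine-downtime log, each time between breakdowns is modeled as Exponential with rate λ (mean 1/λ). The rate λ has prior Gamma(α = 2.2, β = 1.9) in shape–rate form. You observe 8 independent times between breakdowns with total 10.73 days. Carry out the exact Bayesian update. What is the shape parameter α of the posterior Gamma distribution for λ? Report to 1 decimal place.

10.2

With a Gamma(shape α, rate β) prior on the exponential rate λ, the posterior after n observations with total T = Σxᵢ is Gamma(α+n, β+T).
Posterior: Gamma(2.2+8, 1.9+10.73) = Gamma(10.2, 12.63).
Posterior α = 10.2.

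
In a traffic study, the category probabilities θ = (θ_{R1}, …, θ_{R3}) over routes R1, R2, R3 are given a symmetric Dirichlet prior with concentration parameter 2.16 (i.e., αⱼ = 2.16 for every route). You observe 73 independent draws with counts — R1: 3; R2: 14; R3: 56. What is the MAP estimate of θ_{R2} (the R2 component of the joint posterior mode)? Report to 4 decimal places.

0.1982

The Dirichlet prior is conjugate to the Multinomial likelihood: each posterior αⱼ = prior αⱼ + observed count nⱼ.
Posterior concentration: (5.16, 16.16, 58.16), total = 79.48.
Joint mode component: (α_{R2}−1)/(Σα−K) = 15.16/76.48 = 0.1982.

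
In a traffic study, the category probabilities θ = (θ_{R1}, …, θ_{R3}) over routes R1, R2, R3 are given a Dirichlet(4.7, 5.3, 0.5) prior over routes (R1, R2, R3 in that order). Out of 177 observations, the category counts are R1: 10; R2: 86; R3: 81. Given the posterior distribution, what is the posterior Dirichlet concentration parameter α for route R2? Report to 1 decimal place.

91.3

The Dirichlet prior is conjugate to the Multinomial likelihood: each posterior αⱼ = prior αⱼ + observed count nⱼ.
Posterior concentration: (14.7, 91.3, 81.5), total = 187.5.
α_{R2} = 5.3 + 86 = 91.3.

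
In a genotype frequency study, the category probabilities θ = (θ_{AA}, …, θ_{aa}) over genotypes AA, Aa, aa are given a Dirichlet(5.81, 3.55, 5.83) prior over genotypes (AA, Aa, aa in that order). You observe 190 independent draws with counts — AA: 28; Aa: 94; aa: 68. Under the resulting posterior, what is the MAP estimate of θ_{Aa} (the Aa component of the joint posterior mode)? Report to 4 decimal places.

The Dirichlet prior is conjugate to the Multinomial likelihood: each posterior αⱼ = prior αⱼ + observed count nⱼ.
Posterior concentration: (33.81, 97.55, 73.83), total = 205.19.
Joint mode component: (α_{Aa}−1)/(Σα−K) = 96.55/202.19 = 0.4775.

0.4775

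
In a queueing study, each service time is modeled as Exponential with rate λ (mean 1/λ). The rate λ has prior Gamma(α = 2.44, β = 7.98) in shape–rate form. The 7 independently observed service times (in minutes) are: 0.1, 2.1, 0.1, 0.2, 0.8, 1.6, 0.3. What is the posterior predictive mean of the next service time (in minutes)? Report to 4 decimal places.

With a Gamma(shape α, rate β) prior on the exponential rate λ, the posterior after n observations with total T = Σxᵢ is Gamma(α+n, β+T).
Sum of observations T = 5.2 minutes; n = 7.
Posterior: Gamma(2.44+7, 7.98+5.2) = Gamma(9.44, 13.18).
The predictive distribution for the next observation is Lomax; its mean is β/(α−1) = 13.18/8.44 = 1.5616.

1.5616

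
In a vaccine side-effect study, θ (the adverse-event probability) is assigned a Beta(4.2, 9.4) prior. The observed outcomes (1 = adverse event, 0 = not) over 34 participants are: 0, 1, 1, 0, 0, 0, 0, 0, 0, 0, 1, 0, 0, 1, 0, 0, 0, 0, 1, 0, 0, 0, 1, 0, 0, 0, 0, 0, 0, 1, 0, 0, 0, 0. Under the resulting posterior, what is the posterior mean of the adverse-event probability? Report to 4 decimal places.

0.2353

The Beta prior is conjugate to a Binomial/Bernoulli likelihood; the update adds successes to α and failures to β.
Posterior: Beta(α+k, β+n−k) = Beta(4.2+7, 9.4+27) = Beta(11.2, 36.4).
Posterior mean = α/(α+β) = 11.2/47.6 = 0.2353.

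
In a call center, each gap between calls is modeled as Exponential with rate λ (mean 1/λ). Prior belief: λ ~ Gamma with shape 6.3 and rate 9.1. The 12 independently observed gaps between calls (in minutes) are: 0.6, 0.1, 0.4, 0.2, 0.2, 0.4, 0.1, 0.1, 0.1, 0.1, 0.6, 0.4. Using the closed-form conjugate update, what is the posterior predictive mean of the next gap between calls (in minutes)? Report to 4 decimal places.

With a Gamma(shape α, rate β) prior on the exponential rate λ, the posterior after n observations with total T = Σxᵢ is Gamma(α+n, β+T).
Sum of observations T = 3.3 minutes; n = 12.
Posterior: Gamma(6.3+12, 9.1+3.3) = Gamma(18.3, 12.4).
The predictive distribution for the next observation is Lomax; its mean is β/(α−1) = 12.4/17.3 = 0.7168.

0.7168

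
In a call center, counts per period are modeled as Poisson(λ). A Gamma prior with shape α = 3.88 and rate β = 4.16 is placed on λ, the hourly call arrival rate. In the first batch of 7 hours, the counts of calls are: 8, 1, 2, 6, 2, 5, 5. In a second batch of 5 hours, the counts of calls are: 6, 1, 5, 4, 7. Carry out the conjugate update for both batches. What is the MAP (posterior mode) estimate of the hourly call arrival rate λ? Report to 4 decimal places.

With a Gamma(shape α, rate β) prior, the Poisson likelihood is conjugate: the posterior is Gamma(α + ΣXᵢ, β + n).
Batch 1: sum of counts S = 29 over n = 7 hours.
After batch 1: Gamma(α+S, β+n) = Gamma(3.88+29, 4.16+7) = Gamma(32.88, 11.16).
Batch 2: sum of counts S = 23 over n = 5 hours.
After batch 2: Gamma(α+S, β+n) = Gamma(32.88+23, 11.16+5) = Gamma(55.88, 16.16).
Mode of Gamma(α,β) for α≥1 is (α−1)/β = 54.88/16.16 = 3.3960.

3.3960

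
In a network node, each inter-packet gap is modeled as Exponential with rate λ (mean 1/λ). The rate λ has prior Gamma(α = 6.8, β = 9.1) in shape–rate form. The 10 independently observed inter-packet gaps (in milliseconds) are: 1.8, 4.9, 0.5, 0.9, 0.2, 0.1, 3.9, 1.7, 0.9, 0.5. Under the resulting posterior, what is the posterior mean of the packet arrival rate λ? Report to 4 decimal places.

With a Gamma(shape α, rate β) prior on the exponential rate λ, the posterior after n observations with total T = Σxᵢ is Gamma(α+n, β+T).
Sum of observations T = 15.4 milliseconds; n = 10.
Posterior: Gamma(6.8+10, 9.1+15.4) = Gamma(16.8, 24.5).
Posterior mean of λ = α/β = 16.8/24.5 = 0.6857.

0.6857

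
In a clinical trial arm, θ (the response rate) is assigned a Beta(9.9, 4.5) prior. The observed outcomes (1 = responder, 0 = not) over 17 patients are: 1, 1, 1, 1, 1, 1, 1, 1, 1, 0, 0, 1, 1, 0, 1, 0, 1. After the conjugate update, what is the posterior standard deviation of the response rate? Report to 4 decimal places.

The Beta prior is conjugate to a Binomial/Bernoulli likelihood; the update adds successes to α and failures to β.
Posterior: Beta(α+k, β+n−k) = Beta(9.9+13, 4.5+4) = Beta(22.9, 8.5).
Var = αβ/((α+β)²(α+β+1)) = 22.9·8.5/(31.4²·32.4) = 0.00609327; SD = √0.00609327 = 0.0781.

0.0781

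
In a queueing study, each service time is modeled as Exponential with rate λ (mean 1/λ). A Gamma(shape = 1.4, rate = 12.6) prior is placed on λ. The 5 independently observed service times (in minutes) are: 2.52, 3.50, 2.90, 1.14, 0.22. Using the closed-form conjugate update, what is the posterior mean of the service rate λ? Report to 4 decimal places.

With a Gamma(shape α, rate β) prior on the exponential rate λ, the posterior after n observations with total T = Σxᵢ is Gamma(α+n, β+T).
Sum of observations T = 10.28 minutes; n = 5.
Posterior: Gamma(1.4+5, 12.6+10.28) = Gamma(6.4, 22.88).
Posterior mean of λ = α/β = 6.4/22.88 = 0.2797.

0.2797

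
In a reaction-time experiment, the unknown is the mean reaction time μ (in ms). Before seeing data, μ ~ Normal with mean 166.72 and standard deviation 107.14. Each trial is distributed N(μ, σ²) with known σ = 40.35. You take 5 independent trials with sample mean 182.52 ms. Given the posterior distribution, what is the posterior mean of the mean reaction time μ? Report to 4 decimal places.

For Normal data with known variance σ², a Normal(μ₀, σ₀²) prior on μ is conjugate. Posterior precision = 1/σ₀² + n/σ²; posterior mean is the precision-weighted average of μ₀ and x̄.
n·x̄ = 5·182.52 = 912.6.
σ₀² = 107.14² = 11478.9796, σ² = 40.35² = 1628.1225; σ² + n·σ₀² = 1628.1225 + 5·11478.9796 = 59023.0205.
Posterior mean = (μ₀/σ₀² + n·x̄/σ²)/(1/σ₀² + n/σ²) = (σ²·μ₀ + σ₀²·n·x̄)/(σ² + n·σ₀²) = (1628.1225·166.72 + 11478.9796·912.6)/59023.0205 = 10747157.36616/59023.0205 = 182.0842.

182.0842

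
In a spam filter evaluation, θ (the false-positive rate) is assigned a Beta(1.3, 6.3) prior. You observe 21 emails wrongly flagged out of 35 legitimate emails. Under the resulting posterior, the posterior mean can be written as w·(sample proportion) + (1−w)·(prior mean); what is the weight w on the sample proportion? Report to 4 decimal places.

0.8216

The Beta prior is conjugate to a Binomial/Bernoulli likelihood; the update adds successes to α and failures to β.
Posterior mean = (α₀+k)/(α₀+β₀+n) = [n/(α₀+β₀+n)]·(k/n) + [(α₀+β₀)/(α₀+β₀+n)]·α₀/(α₀+β₀), so only n and the prior enter the weight.
The weight on the data is w = n/(α₀+β₀+n) = 35/(1.3+6.3+35) = 35/42.6 = 0.8216.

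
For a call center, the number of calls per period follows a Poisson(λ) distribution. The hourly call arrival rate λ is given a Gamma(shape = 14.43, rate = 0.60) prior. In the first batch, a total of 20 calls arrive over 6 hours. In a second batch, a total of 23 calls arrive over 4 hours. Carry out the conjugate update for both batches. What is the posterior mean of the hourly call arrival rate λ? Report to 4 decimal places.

With a Gamma(shape α, rate β) prior, the Poisson likelihood is conjugate: the posterior is Gamma(α + ΣXᵢ, β + n).
After batch 1: Gamma(α+S, β+n) = Gamma(14.43+20, 0.60+6) = Gamma(34.43, 6.60).
After batch 2: Gamma(α+S, β+n) = Gamma(34.43+23, 6.60+4) = Gamma(57.43, 10.60).
Posterior mean = α/β = 57.43/10.60 = 5.4179.

5.4179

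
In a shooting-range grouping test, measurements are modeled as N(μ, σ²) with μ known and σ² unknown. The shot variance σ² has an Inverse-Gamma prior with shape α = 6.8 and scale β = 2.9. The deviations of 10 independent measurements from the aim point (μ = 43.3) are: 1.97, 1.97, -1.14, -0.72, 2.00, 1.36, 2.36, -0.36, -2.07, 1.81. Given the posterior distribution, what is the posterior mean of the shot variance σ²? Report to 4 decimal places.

With known mean μ and an Inverse-Gamma(α, β) prior on σ², the Normal likelihood is conjugate: posterior is Inv-Gamma(α + n/2, β + Σ(xᵢ−μ)²/2).
Σ(xᵢ−μ)² = (1.97)² + (1.97)² + (-1.14)² + (-0.72)² + (2.00)² + (1.36)² + (2.36)² + (-0.36)² + (-2.07)² + (1.81)² = 28.6896.
Posterior: Inv-Gamma(6.8 + 10/2, 2.9 + 28.6896/2) = Inv-Gamma(11.80, 17.24480).
E[σ²|data] = β/(α−1) = 17.24480/10.80 = 1.5967.

1.5967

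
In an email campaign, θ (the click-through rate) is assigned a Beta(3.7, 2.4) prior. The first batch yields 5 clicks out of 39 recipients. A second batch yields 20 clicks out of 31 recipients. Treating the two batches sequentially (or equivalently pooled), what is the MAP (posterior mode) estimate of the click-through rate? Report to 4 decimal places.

0.3738

The Beta prior is conjugate to a Binomial/Bernoulli likelihood; the update adds successes to α and failures to β.
After batch 1: Beta(3.7+5, 2.4+34) = Beta(8.7, 36.4).
After batch 2: Beta(8.7+20, 36.4+11) = Beta(28.7, 47.4).
Mode of Beta(a,b) for a,b>1 is (a−1)/(a+b−2) = 27.7/74.1 = 0.3738.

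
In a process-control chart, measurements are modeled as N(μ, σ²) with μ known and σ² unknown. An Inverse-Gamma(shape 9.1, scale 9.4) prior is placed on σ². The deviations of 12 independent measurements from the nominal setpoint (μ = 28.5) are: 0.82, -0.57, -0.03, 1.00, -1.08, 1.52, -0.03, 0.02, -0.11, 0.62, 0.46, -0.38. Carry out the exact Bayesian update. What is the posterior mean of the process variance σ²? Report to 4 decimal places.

0.8875

With known mean μ and an Inverse-Gamma(α, β) prior on σ², the Normal likelihood is conjugate: posterior is Inv-Gamma(α + n/2, β + Σ(xᵢ−μ)²/2).
Σ(xᵢ−μ)² = (0.82)² + (-0.57)² + (-0.03)² + (1.00)² + (-1.08)² + (1.52)² + (-0.03)² + (0.02)² + (-0.11)² + (0.62)² + (0.46)² + (-0.38)² = 6.2288.
Posterior: Inv-Gamma(9.1 + 12/2, 9.4 + 6.2288/2) = Inv-Gamma(15.10, 12.51440).
E[σ²|data] = β/(α−1) = 12.51440/14.10 = 0.8875.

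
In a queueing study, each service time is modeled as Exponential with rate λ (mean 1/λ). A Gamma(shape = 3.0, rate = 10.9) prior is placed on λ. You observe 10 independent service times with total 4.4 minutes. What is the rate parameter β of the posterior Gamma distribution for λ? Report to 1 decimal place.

With a Gamma(shape α, rate β) prior on the exponential rate λ, the posterior after n observations with total T = Σxᵢ is Gamma(α+n, β+T).
Posterior: Gamma(3.0+10, 10.9+4.4) = Gamma(13.0, 15.3).
Posterior β = 15.3.

15.3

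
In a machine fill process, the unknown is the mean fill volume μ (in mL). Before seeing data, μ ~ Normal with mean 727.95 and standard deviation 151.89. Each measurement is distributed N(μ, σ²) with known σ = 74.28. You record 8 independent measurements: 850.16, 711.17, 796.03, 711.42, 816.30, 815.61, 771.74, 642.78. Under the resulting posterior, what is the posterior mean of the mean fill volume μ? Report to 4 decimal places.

For Normal data with known variance σ², a Normal(μ₀, σ₀²) prior on μ is conjugate. Posterior precision = 1/σ₀² + n/σ²; posterior mean is the precision-weighted average of μ₀ and x̄.
Σxᵢ = 850.16 + 711.17 + 796.03 + 711.42 + 816.30 + 815.61 + 771.74 + 642.78 = 6115.21, so n·x̄ = 6115.21.
σ₀² = 151.89² = 23070.5721, σ² = 74.28² = 5517.5184; σ² + n·σ₀² = 5517.5184 + 8·23070.5721 = 190082.0952.
Posterior mean = (μ₀/σ₀² + n·x̄/σ²)/(1/σ₀² + n/σ²) = (σ²·μ₀ + σ₀²·n·x̄)/(σ² + n·σ₀²) = (5517.5184·727.95 + 23070.5721·6115.21)/190082.0952 = 145097870.730921/190082.0952 = 763.3432.

763.3432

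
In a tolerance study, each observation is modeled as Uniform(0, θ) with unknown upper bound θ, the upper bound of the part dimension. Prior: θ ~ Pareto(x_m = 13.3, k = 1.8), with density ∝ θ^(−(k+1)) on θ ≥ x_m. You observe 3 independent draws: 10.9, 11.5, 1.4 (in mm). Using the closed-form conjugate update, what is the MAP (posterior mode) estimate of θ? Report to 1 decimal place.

13.3

A Pareto(scale x_m, shape k) prior on the upper bound θ of Uniform(0, θ) is conjugate: posterior is Pareto(max(x_m, max xᵢ), k + n).
Sample maximum = 11.5; prior scale x_m = 13.3 → posterior scale = max = 13.3.
Posterior shape = 1.8 + 3 = 4.8.
The Pareto density is decreasing on [x_m, ∞), so the mode is x_m = 13.3.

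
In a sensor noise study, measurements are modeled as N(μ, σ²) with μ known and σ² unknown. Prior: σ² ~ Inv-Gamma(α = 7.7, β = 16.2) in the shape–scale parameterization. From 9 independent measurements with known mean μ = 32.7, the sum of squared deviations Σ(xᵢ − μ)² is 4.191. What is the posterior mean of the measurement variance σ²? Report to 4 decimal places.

1.6335

With known mean μ and an Inverse-Gamma(α, β) prior on σ², the Normal likelihood is conjugate: posterior is Inv-Gamma(α + n/2, β + Σ(xᵢ−μ)²/2).
Posterior: Inv-Gamma(7.7 + 9/2, 16.2 + 4.191/2) = Inv-Gamma(12.20, 18.2955).
E[σ²|data] = β/(α−1) = 18.2955/11.20 = 1.6335.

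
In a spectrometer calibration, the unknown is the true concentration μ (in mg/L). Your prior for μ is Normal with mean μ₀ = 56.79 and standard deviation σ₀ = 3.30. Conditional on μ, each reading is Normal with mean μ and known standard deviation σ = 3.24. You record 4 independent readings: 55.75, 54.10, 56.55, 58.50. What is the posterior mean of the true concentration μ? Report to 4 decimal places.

56.3347

For Normal data with known variance σ², a Normal(μ₀, σ₀²) prior on μ is conjugate. Posterior precision = 1/σ₀² + n/σ²; posterior mean is the precision-weighted average of μ₀ and x̄.
Σxᵢ = 55.75 + 54.10 + 56.55 + 58.50 = 224.9, so n·x̄ = 224.9.
σ₀² = 3.30² = 10.89, σ² = 3.24² = 10.4976; σ² + n·σ₀² = 10.4976 + 4·10.89 = 54.0576.
Posterior mean = (μ₀/σ₀² + n·x̄/σ²)/(1/σ₀² + n/σ²) = (σ²·μ₀ + σ₀²·n·x̄)/(σ² + n·σ₀²) = (10.4976·56.79 + 10.89·224.9)/54.0576 = 3045.319704/54.0576 = 56.3347.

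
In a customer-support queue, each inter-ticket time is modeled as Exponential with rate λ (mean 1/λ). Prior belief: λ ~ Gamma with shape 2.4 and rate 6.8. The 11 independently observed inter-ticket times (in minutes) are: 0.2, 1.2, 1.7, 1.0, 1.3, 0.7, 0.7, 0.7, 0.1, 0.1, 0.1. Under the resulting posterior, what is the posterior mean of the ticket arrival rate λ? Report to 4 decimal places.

With a Gamma(shape α, rate β) prior on the exponential rate λ, the posterior after n observations with total T = Σxᵢ is Gamma(α+n, β+T).
Sum of observations T = 7.8 minutes; n = 11.
Posterior: Gamma(2.4+11, 6.8+7.8) = Gamma(13.4, 14.6).
Posterior mean of λ = α/β = 13.4/14.6 = 0.9178.

0.9178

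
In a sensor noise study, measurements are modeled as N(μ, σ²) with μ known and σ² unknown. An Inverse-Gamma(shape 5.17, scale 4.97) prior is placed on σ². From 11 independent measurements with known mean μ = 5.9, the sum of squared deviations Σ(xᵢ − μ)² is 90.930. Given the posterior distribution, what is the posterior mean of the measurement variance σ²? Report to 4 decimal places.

With known mean μ and an Inverse-Gamma(α, β) prior on σ², the Normal likelihood is conjugate: posterior is Inv-Gamma(α + n/2, β + Σ(xᵢ−μ)²/2).
Posterior: Inv-Gamma(5.17 + 11/2, 4.97 + 90.930/2) = Inv-Gamma(10.67, 50.4350).
E[σ²|data] = β/(α−1) = 50.4350/9.67 = 5.2156.

5.2156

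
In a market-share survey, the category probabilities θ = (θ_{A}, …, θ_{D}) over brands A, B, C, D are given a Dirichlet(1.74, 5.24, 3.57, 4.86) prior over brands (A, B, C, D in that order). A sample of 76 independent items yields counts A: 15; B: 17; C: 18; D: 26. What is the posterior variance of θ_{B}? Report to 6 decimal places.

0.001992

The Dirichlet prior is conjugate to the Multinomial likelihood: each posterior αⱼ = prior αⱼ + observed count nⱼ.
Posterior concentration: (16.74, 22.24, 21.57, 30.86), total = 91.41.
Var[θ_j] = α_j(Σα−α_j)/((Σα)²(Σα+1)) = 22.24·69.17/(91.41²·92.41) = 0.001992.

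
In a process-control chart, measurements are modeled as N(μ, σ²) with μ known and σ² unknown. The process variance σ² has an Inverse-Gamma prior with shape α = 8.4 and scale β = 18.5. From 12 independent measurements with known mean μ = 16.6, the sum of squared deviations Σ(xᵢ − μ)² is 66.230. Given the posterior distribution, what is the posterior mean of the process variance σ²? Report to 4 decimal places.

With known mean μ and an Inverse-Gamma(α, β) prior on σ², the Normal likelihood is conjugate: posterior is Inv-Gamma(α + n/2, β + Σ(xᵢ−μ)²/2).
Posterior: Inv-Gamma(8.4 + 12/2, 18.5 + 66.230/2) = Inv-Gamma(14.40, 51.6150).
E[σ²|data] = β/(α−1) = 51.6150/13.40 = 3.8519.

3.8519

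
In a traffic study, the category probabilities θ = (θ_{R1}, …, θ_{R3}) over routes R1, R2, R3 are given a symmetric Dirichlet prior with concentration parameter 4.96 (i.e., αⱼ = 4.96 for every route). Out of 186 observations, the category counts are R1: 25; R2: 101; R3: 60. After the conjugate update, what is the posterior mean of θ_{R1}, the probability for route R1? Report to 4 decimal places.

The Dirichlet prior is conjugate to the Multinomial likelihood: each posterior αⱼ = prior αⱼ + observed count nⱼ.
Posterior concentration: (29.96, 105.96, 64.96), total = 200.88.
E[θ_{R1}|data] = α_{R1}/Σα = 29.96/200.88 = 0.1491.

0.1491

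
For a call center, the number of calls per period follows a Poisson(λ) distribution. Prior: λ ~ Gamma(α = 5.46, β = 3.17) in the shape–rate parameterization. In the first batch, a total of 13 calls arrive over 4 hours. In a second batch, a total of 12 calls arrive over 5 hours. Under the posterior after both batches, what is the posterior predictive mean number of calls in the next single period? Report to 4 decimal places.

With a Gamma(shape α, rate β) prior, the Poisson likelihood is conjugate: the posterior is Gamma(α + ΣXᵢ, β + n).
After batch 1: Gamma(α+S, β+n) = Gamma(5.46+13, 3.17+4) = Gamma(18.46, 7.17).
After batch 2: Gamma(α+S, β+n) = Gamma(18.46+12, 7.17+5) = Gamma(30.46, 12.17).
The predictive distribution for one future period is NegBinom with mean α/β = 2.5029.

2.5029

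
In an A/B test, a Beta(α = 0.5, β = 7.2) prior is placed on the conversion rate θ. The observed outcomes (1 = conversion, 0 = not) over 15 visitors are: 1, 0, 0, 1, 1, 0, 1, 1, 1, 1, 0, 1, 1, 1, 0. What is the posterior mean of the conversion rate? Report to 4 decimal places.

The Beta prior is conjugate to a Binomial/Bernoulli likelihood; the update adds successes to α and failures to β.
Posterior: Beta(α+k, β+n−k) = Beta(0.5+10, 7.2+5) = Beta(10.5, 12.2).
Posterior mean = α/(α+β) = 10.5/22.7 = 0.4626.

0.4626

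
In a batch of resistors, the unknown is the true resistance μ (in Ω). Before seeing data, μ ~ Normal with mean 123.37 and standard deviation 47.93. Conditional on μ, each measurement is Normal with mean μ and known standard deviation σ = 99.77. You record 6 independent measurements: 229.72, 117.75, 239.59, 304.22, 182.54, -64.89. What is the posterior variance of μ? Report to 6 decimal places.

963.329868

For Normal data with known variance σ², a Normal(μ₀, σ₀²) prior on μ is conjugate. Posterior precision = 1/σ₀² + n/σ²; posterior mean is the precision-weighted average of μ₀ and x̄.
σ₀² = 47.93² = 2297.2849, σ² = 99.77² = 9954.0529; σ² + n·σ₀² = 9954.0529 + 6·2297.2849 = 23737.7623.
Posterior precision = 1/σ₀² + n/σ² = 1/2297.2849 + 6/9954.0529 = (σ² + n·σ₀²)/(σ₀²σ²) = 23737.7623/(2297.2849·9954.0529); posterior variance σₙ² = σ₀²σ²/(σ² + n·σ₀²) = 2297.2849·9954.0529/23737.7623 = 963.329868.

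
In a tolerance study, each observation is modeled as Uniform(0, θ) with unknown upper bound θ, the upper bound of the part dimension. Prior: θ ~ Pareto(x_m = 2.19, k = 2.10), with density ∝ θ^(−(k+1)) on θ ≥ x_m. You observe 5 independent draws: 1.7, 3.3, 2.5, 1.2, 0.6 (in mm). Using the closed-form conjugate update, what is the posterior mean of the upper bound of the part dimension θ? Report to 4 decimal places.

A Pareto(scale x_m, shape k) prior on the upper bound θ of Uniform(0, θ) is conjugate: posterior is Pareto(max(x_m, max xᵢ), k + n).
Sample maximum = 3.3; prior scale x_m = 2.19 → posterior scale = max = 3.30.
Posterior shape = 2.10 + 5 = 7.10.
E[θ|data] = k·x_m/(k−1) = 7.10·3.30/6.10 = 3.8410.

3.8410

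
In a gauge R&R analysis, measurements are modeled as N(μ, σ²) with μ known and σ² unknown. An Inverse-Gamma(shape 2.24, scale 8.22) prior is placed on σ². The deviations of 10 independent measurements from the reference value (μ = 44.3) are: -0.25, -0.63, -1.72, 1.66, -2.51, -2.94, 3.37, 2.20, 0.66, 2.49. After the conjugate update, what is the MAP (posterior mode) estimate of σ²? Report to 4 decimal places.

With known mean μ and an Inverse-Gamma(α, β) prior on σ², the Normal likelihood is conjugate: posterior is Inv-Gamma(α + n/2, β + Σ(xᵢ−μ)²/2).
Σ(xᵢ−μ)² = (-0.25)² + (-0.63)² + (-1.72)² + (1.66)² + (-2.51)² + (-2.94)² + (3.37)² + (2.20)² + (0.66)² + (2.49)² = 43.9497.
Posterior: Inv-Gamma(2.24 + 10/2, 8.22 + 43.9497/2) = Inv-Gamma(7.24, 30.19485).
Mode = β/(α+1) = 30.19485/8.24 = 3.6644.

3.6644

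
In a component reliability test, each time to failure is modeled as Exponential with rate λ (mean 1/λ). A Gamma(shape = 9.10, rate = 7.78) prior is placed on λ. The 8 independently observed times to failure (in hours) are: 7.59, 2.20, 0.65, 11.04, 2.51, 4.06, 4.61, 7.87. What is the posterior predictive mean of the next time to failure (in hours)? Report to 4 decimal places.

3.0006

With a Gamma(shape α, rate β) prior on the exponential rate λ, the posterior after n observations with total T = Σxᵢ is Gamma(α+n, β+T).
Sum of observations T = 40.53 hours; n = 8.
Posterior: Gamma(9.10+8, 7.78+40.53) = Gamma(17.10, 48.31).
The predictive distribution for the next observation is Lomax; its mean is β/(α−1) = 48.31/16.10 = 3.0006.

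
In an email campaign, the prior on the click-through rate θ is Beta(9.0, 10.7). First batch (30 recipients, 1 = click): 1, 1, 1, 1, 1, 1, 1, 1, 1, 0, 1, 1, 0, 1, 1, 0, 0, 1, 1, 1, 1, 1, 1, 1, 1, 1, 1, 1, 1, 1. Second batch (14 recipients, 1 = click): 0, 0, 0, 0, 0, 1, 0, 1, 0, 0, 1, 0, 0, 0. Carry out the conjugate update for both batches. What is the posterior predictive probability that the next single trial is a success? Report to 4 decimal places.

0.5965

The Beta prior is conjugate to a Binomial/Bernoulli likelihood; the update adds successes to α and failures to β.
After batch 1: Beta(9.0+26, 10.7+4) = Beta(35.0, 14.7).
After batch 2: Beta(35.0+3, 14.7+11) = Beta(38.0, 25.7).
For a single future Bernoulli trial, P(success | data) = α/(α+β) = 0.5965.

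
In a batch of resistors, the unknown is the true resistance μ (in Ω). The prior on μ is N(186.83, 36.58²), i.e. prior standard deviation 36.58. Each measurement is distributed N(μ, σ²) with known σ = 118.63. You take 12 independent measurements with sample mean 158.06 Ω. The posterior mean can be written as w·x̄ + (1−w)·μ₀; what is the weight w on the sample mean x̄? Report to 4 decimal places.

0.5329

For Normal data with known variance σ², a Normal(μ₀, σ₀²) prior on μ is conjugate. Posterior precision = 1/σ₀² + n/σ²; posterior mean is the precision-weighted average of μ₀ and x̄.
σ₀² = 36.58² = 1338.0964, σ² = 118.63² = 14073.0769. Prior precision 1/σ₀² = 1/1338.0964; data precision n/σ² = 12/14073.0769.
w = (n/σ²)/(1/σ₀² + n/σ²) = n·σ₀²/(σ² + n·σ₀²) = 12·1338.0964/(14073.0769 + 12·1338.0964) = 16057.1568/30130.2337 = 0.5329.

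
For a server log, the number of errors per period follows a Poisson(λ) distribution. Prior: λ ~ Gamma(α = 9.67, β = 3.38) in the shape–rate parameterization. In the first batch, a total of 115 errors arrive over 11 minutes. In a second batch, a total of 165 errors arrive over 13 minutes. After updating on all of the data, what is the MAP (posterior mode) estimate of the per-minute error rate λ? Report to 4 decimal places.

10.5431

With a Gamma(shape α, rate β) prior, the Poisson likelihood is conjugate: the posterior is Gamma(α + ΣXᵢ, β + n).
After batch 1: Gamma(α+S, β+n) = Gamma(9.67+115, 3.38+11) = Gamma(124.67, 14.38).
After batch 2: Gamma(α+S, β+n) = Gamma(124.67+165, 14.38+13) = Gamma(289.67, 27.38).
Mode of Gamma(α,β) for α≥1 is (α−1)/β = 288.67/27.38 = 10.5431.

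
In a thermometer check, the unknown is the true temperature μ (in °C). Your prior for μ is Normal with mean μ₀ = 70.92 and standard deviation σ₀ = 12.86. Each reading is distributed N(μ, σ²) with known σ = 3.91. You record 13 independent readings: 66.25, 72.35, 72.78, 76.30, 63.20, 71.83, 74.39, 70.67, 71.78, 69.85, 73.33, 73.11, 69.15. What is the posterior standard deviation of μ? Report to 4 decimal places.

For Normal data with known variance σ², a Normal(μ₀, σ₀²) prior on μ is conjugate. Posterior precision = 1/σ₀² + n/σ²; posterior mean is the precision-weighted average of μ₀ and x̄.
σ₀² = 12.86² = 165.3796, σ² = 3.91² = 15.2881; σ² + n·σ₀² = 15.2881 + 13·165.3796 = 2165.2229.
Posterior precision = 1/σ₀² + n/σ² = 1/165.3796 + 13/15.2881 = (σ² + n·σ₀²)/(σ₀²σ²) = 2165.2229/(165.3796·15.2881); posterior variance σₙ² = σ₀²σ²/(σ² + n·σ₀²) = 165.3796·15.2881/2165.2229 = 1.167704.
Posterior SD = √σₙ² = √(165.3796·15.2881/2165.2229) = 1.0806.

1.0806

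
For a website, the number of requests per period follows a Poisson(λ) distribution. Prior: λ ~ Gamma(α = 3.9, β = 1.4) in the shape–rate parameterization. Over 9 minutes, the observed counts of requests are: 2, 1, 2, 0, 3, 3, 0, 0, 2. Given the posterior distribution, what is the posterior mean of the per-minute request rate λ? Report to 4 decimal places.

1.6250

With a Gamma(shape α, rate β) prior, the Poisson likelihood is conjugate: the posterior is Gamma(α + ΣXᵢ, β + n).
Sum of counts S = 13 over n = 9 minutes.
Posterior: Gamma(α+S, β+n) = Gamma(3.9+13, 1.4+9) = Gamma(16.9, 10.4).
Posterior mean = α/β = 16.9/10.4 = 1.6250.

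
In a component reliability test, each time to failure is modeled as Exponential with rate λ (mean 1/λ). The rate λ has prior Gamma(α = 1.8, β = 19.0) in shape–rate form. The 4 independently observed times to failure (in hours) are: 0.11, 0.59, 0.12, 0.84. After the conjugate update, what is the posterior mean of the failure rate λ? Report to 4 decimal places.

With a Gamma(shape α, rate β) prior on the exponential rate λ, the posterior after n observations with total T = Σxᵢ is Gamma(α+n, β+T).
Sum of observations T = 1.66 hours; n = 4.
Posterior: Gamma(1.8+4, 19.0+1.66) = Gamma(5.8, 20.66).
Posterior mean of λ = α/β = 5.8/20.66 = 0.2807.

0.2807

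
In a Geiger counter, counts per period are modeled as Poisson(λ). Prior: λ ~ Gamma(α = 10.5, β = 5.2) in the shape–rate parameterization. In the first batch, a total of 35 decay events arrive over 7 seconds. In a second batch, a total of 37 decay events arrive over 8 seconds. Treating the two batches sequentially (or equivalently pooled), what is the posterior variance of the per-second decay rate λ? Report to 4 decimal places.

With a Gamma(shape α, rate β) prior, the Poisson likelihood is conjugate: the posterior is Gamma(α + ΣXᵢ, β + n).
After batch 1: Gamma(α+S, β+n) = Gamma(10.5+35, 5.2+7) = Gamma(45.5, 12.2).
After batch 2: Gamma(α+S, β+n) = Gamma(45.5+37, 12.2+8) = Gamma(82.5, 20.2).
Var = α/β² = 82.5/20.2² = 0.2022.

0.2022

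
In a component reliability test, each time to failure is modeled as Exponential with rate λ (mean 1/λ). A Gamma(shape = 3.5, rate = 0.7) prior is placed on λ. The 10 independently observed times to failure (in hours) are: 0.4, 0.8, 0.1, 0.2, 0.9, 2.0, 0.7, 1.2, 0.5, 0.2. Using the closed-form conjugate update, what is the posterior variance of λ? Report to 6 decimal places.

With a Gamma(shape α, rate β) prior on the exponential rate λ, the posterior after n observations with total T = Σxᵢ is Gamma(α+n, β+T).
Sum of observations T = 7.0 hours; n = 10.
Posterior: Gamma(3.5+10, 0.7+7.0) = Gamma(13.5, 7.7).
Var = α/β² = 0.227694.

0.227694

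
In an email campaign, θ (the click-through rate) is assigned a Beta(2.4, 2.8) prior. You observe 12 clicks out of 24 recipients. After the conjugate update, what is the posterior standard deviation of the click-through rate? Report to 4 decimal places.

The Beta prior is conjugate to a Binomial/Bernoulli likelihood; the update adds successes to α and failures to β.
Posterior: Beta(α+k, β+n−k) = Beta(2.4+12, 2.8+12) = Beta(14.4, 14.8).
Var = αβ/((α+β)²(α+β+1)) = 14.4·14.8/(29.2²·30.2) = 0.00827659; SD = √0.00827659 = 0.0910.

0.0910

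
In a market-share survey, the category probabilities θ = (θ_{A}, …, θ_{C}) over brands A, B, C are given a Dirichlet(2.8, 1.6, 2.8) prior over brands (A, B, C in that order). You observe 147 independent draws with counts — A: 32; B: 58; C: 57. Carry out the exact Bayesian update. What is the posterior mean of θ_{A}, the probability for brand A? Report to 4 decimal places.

The Dirichlet prior is conjugate to the Multinomial likelihood: each posterior αⱼ = prior αⱼ + observed count nⱼ.
Posterior concentration: (34.8, 59.6, 59.8), total = 154.2.
E[θ_{A}|data] = α_{A}/Σα = 34.8/154.2 = 0.2257.

0.2257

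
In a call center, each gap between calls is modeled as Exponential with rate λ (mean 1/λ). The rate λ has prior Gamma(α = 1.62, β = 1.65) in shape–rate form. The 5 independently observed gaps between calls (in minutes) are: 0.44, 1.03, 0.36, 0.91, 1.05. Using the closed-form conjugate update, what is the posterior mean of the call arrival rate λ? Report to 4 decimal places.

With a Gamma(shape α, rate β) prior on the exponential rate λ, the posterior after n observations with total T = Σxᵢ is Gamma(α+n, β+T).
Sum of observations T = 3.79 minutes; n = 5.
Posterior: Gamma(1.62+5, 1.65+3.79) = Gamma(6.62, 5.44).
Posterior mean of λ = α/β = 6.62/5.44 = 1.2169.

1.2169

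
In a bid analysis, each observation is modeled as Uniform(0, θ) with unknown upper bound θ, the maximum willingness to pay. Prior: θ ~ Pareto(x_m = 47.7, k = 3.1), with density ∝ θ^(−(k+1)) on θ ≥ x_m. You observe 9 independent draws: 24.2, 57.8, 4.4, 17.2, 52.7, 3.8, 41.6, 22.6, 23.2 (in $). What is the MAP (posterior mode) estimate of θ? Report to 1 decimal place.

A Pareto(scale x_m, shape k) prior on the upper bound θ of Uniform(0, θ) is conjugate: posterior is Pareto(max(x_m, max xᵢ), k + n).
Sample maximum = 57.8; prior scale x_m = 47.7 → posterior scale = max = 57.8.
Posterior shape = 3.1 + 9 = 12.1.
The Pareto density is decreasing on [x_m, ∞), so the mode is x_m = 57.8.

57.8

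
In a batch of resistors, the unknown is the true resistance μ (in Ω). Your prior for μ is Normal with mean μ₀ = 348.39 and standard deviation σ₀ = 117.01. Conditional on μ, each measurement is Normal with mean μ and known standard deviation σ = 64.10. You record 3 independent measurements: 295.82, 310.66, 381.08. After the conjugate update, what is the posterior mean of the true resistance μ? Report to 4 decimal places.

330.9330

For Normal data with known variance σ², a Normal(μ₀, σ₀²) prior on μ is conjugate. Posterior precision = 1/σ₀² + n/σ²; posterior mean is the precision-weighted average of μ₀ and x̄.
Σxᵢ = 295.82 + 310.66 + 381.08 = 987.56, so n·x̄ = 987.56.
σ₀² = 117.01² = 13691.3401, σ² = 64.10² = 4108.81; σ² + n·σ₀² = 4108.81 + 3·13691.3401 = 45182.8303.
Posterior mean = (μ₀/σ₀² + n·x̄/σ²)/(1/σ₀² + n/σ²) = (σ²·μ₀ + σ₀²·n·x̄)/(σ² + n·σ₀²) = (4108.81·348.39 + 13691.3401·987.56)/45182.8303 = 14952488.145056/45182.8303 = 330.9330.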